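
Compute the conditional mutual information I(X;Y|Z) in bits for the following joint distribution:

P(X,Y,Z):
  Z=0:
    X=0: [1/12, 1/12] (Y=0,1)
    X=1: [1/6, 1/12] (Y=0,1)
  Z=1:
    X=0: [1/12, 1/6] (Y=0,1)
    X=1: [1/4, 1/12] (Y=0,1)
0.0830 bits

Conditional mutual information: I(X;Y|Z) = H(X|Z) + H(Y|Z) - H(X,Y|Z)

H(Z) = 0.9799
H(X,Z) = 1.9591 → H(X|Z) = 0.9793
H(Y,Z) = 1.9591 → H(Y|Z) = 0.9793
H(X,Y,Z) = 2.8554 → H(X,Y|Z) = 1.8755

I(X;Y|Z) = 0.9793 + 0.9793 - 1.8755 = 0.0830 bits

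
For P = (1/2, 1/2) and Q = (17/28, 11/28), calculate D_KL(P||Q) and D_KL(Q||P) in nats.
D_KL(P||Q) = 0.0235, D_KL(Q||P) = 0.0231

KL divergence is not symmetric: D_KL(P||Q) ≠ D_KL(Q||P) in general.

D_KL(P||Q) = 0.0235 nats
D_KL(Q||P) = 0.0231 nats

No, they are not equal!

This asymmetry is why KL divergence is not a true distance metric.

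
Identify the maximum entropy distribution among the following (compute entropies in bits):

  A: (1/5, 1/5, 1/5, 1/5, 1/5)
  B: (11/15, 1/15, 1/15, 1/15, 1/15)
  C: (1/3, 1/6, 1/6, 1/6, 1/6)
A

For a discrete distribution over n outcomes, entropy is maximized by the uniform distribution.

Computing entropies:
H(A) = 2.3219 bits
H(B) = 1.3700 bits
H(C) = 2.2516 bits

The uniform distribution (where all probabilities equal 1/5) achieves the maximum entropy of log_2(5) = 2.3219 bits.

Distribution A has the highest entropy.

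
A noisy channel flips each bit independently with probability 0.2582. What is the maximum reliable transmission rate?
0.1760 bits

For a binary symmetric channel (BSC) with error probability p:
Capacity C = 1 - H(p) bits per symbol

where H(p) = -p log₂(p) - (1-p) log₂(1-p) is the binary entropy function.

H(0.2582) = 0.8240 bits
C = 1 - 0.8240 = 0.1760 bits per symbol

This means we can reliably transmit up to 0.1760 bits of information per channel use.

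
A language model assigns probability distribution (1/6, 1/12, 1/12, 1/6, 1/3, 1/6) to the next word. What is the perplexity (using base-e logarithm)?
5.3454

Perplexity is e^H (or exp(H) for natural log).

First, H = -Σ p log p = 1.6762 nats
Perplexity = e^1.6762 = 5.3454

Interpretation: The model's uncertainty is equivalent to choosing uniformly among 5.3 options.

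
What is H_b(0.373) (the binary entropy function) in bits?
0.9529 bits

The binary entropy function is:
H(p) = -p log(p) - (1-p) log(1-p)

H(0.373) = -0.373 × log_2(0.373) - 0.627 × log_2(0.627)
H(0.373) = 0.9529 bits

Note: Binary entropy is maximized at p=0.5 (H=1 bit) and minimized at p=0 or p=1 (H=0).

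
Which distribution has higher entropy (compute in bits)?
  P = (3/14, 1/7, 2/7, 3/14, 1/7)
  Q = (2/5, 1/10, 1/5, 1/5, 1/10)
P

Computing entropies in bits:
H(P) = 2.2709
H(Q) = 2.1219

Distribution P has higher entropy.

Intuition: The distribution closer to uniform (more spread out) has higher entropy.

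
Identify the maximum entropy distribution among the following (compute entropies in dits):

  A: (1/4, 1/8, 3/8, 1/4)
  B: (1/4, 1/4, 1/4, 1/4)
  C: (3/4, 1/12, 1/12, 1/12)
B

For a discrete distribution over n outcomes, entropy is maximized by the uniform distribution.

Computing entropies:
H(A) = 0.5737 dits
H(B) = 0.6021 dits
H(C) = 0.3635 dits

The uniform distribution (where all probabilities equal 1/4) achieves the maximum entropy of log_10(4) = 0.6021 dits.

Distribution B has the highest entropy.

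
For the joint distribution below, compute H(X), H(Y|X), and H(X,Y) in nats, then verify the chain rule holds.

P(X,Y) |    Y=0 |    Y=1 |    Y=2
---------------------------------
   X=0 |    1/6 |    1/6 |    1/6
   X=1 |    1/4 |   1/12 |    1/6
H(X,Y) = 1.7482, H(X) = 0.6931, H(Y|X) = 1.0550 (all in nats)

Chain rule: H(X,Y) = H(X) + H(Y|X)

Left side — joint entropy directly:
H(X,Y) = -Σ p(x,y) log p(x,y) = 1.7482 nats

Right side — compute H(Y|X) from the conditional distributions:
P(X) = (1/2, 1/2), so H(X) = 0.6931 nats
H(Y|X) = Σ_x P(X=x) · H(Y|X=x):
  P(Y|X=0) = (1/3, 1/3, 1/3), H(Y|X=0) = 1.0986, weight P(X=0) = 1/2
  P(Y|X=1) = (1/2, 1/6, 1/3), H(Y|X=1) = 1.0114, weight P(X=1) = 1/2
H(Y|X) = 1.0550 nats

H(X) + H(Y|X) = 0.6931 + 1.0550 = 1.7482 nats

Both sides equal 1.7482 nats. ✓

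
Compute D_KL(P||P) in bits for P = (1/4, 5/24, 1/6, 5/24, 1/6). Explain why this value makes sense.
0.0000 bits

KL divergence satisfies the Gibbs inequality: D_KL(P||Q) ≥ 0 for all distributions P, Q.

D_KL(P||Q) = Σ p(x) log(p(x)/q(x))
Each term is p(x) × log_2(p(x)/p(x)) = p(x) × log_2(1) = 0, so the sum is 0.
D_KL(P||Q) = 0.0000 bits

When P = Q, the KL divergence is exactly 0, as there is no 'divergence' between identical distributions.

This non-negativity is a fundamental property: relative entropy cannot be negative because it measures how different Q is from P.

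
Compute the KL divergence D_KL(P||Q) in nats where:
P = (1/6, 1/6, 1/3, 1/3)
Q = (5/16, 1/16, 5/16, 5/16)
0.1017 nats

KL divergence: D_KL(P||Q) = Σ p(x) log(p(x)/q(x))

Computing term by term:
  x=0: 1/6 × log_e[(1/6)/(5/16)] = 1/6 × -0.6286 = -0.1048
  x=1: 1/6 × log_e[(1/6)/(1/16)] = 1/6 × 0.9808 = 0.1635
  x=2: 1/3 × log_e[(1/3)/(5/16)] = 1/3 × 0.0645 = 0.0215
  x=3: 1/3 × log_e[(1/3)/(5/16)] = 1/3 × 0.0645 = 0.0215

D_KL(P||Q) = 0.1017 nats

Note: KL divergence is always non-negative and equals 0 iff P = Q.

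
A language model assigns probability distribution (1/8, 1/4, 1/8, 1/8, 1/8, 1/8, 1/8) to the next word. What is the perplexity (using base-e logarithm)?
6.7272

Perplexity is e^H (or exp(H) for natural log).

First, H = -Σ p log p = 1.9062 nats
Perplexity = e^1.9062 = 6.7272

Interpretation: The model's uncertainty is equivalent to choosing uniformly among 6.7 options.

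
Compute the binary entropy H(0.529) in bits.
0.9976 bits

The binary entropy function is:
H(p) = -p log(p) - (1-p) log(1-p)

H(0.529) = -0.529 × log_2(0.529) - 0.471 × log_2(0.471)
H(0.529) = 0.9976 bits

Note: Binary entropy is maximized at p=0.5 (H=1 bit) and minimized at p=0 or p=1 (H=0).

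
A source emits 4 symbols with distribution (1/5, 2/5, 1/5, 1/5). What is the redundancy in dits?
0.0235 dits

Redundancy measures how far a source is from maximum entropy:
R = H_max - H(X)

Maximum entropy for 4 symbols: H_max = log_10(4) = 0.6021 dits
Actual entropy: H(X) = 0.5786 dits
Redundancy: R = 0.6021 - 0.5786 = 0.0235 dits

This redundancy represents potential for compression: the source could be compressed by 0.0235 dits per symbol.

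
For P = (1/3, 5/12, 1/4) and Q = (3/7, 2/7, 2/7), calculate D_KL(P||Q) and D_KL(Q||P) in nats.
D_KL(P||Q) = 0.0401, D_KL(Q||P) = 0.0381

KL divergence is not symmetric: D_KL(P||Q) ≠ D_KL(Q||P) in general.

D_KL(P||Q) = 0.0401 nats
D_KL(Q||P) = 0.0381 nats

No, they are not equal!

This asymmetry is why KL divergence is not a true distance metric.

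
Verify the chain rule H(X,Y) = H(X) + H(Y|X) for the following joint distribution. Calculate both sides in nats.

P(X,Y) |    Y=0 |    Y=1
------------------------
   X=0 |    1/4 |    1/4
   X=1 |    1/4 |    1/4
H(X,Y) = 1.3863, H(X) = 0.6931, H(Y|X) = 0.6931 (all in nats)

Chain rule: H(X,Y) = H(X) + H(Y|X)

Left side — joint entropy directly:
H(X,Y) = -Σ p(x,y) log p(x,y) = 1.3863 nats

Right side — compute H(Y|X) from the conditional distributions:
P(X) = (1/2, 1/2), so H(X) = 0.6931 nats
H(Y|X) = Σ_x P(X=x) · H(Y|X=x):
  P(Y|X=0) = (1/2, 1/2), H(Y|X=0) = 0.6931, weight P(X=0) = 1/2
  P(Y|X=1) = (1/2, 1/2), H(Y|X=1) = 0.6931, weight P(X=1) = 1/2
H(Y|X) = 0.6931 nats

H(X) + H(Y|X) = 0.6931 + 0.6931 = 1.3863 nats

Both sides equal 1.3863 nats. ✓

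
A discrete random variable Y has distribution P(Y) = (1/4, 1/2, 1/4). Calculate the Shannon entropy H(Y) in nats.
1.0397 nats

Shannon entropy is H(X) = -Σ p(x) log p(x).

For P = (1/4, 1/2, 1/4):
H = -1/4 × log_e(1/4) -1/2 × log_e(1/2) -1/4 × log_e(1/4)
H = 1.0397 nats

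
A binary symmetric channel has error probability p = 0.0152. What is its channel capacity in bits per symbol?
0.8864 bits

For a binary symmetric channel (BSC) with error probability p:
Capacity C = 1 - H(p) bits per symbol

where H(p) = -p log₂(p) - (1-p) log₂(1-p) is the binary entropy function.

H(0.0152) = 0.1136 bits
C = 1 - 0.1136 = 0.8864 bits per symbol

This means we can reliably transmit up to 0.8864 bits of information per channel use.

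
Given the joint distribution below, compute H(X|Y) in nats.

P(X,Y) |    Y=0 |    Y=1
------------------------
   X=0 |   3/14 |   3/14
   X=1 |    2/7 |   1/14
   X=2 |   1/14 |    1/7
0.9902 nats

Using the chain rule: H(X|Y) = H(X,Y) - H(Y)

First, compute H(X,Y) = 1.6731 nats

Marginal P(Y) = (4/7, 3/7)
H(Y) = 0.6829 nats

H(X|Y) = H(X,Y) - H(Y) = 1.6731 - 0.6829 = 0.9902 nats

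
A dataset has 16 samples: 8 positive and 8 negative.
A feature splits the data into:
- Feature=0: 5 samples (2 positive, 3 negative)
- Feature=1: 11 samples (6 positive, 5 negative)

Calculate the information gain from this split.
0.0132 bits

Information Gain = H(Y) - H(Y|Feature)

Before split:
P(positive) = 8/16 = 0.5000
H(Y) = 1.0000 bits

After split:
Feature=0: H = 0.9710 bits (weight = 5/16)
Feature=1: H = 0.9940 bits (weight = 11/16)
H(Y|Feature) = (5/16)×0.9710 + (11/16)×0.9940 = 0.9868 bits

Information Gain = 1.0000 - 0.9868 = 0.0132 bits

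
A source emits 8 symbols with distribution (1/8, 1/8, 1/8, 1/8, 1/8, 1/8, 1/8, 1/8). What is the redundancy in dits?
0.0000 dits

Redundancy measures how far a source is from maximum entropy:
R = H_max - H(X)

Maximum entropy for 8 symbols: H_max = log_10(8) = 0.9031 dits
Actual entropy: H(X) = 0.9031 dits
Redundancy: R = 0.9031 - 0.9031 = 0.0000 dits

This redundancy represents potential for compression: the source could be compressed by 0.0000 dits per symbol.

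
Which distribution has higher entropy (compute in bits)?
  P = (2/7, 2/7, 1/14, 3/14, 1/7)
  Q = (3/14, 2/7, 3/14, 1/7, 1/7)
Q

Computing entropies in bits:
H(P) = 2.1820
H(Q) = 2.2709

Distribution Q has higher entropy.

Intuition: The distribution closer to uniform (more spread out) has higher entropy.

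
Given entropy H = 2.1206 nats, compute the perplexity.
8.3361

Perplexity is e^H (or exp(H) for natural log).

H = 2.1206 nats
Perplexity = e^2.1206 = 8.3361

Interpretation: The model's uncertainty is equivalent to choosing uniformly among 8.3 options.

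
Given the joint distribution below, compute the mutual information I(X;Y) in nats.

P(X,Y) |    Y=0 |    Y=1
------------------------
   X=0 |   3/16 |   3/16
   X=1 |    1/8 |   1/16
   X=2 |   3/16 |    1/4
0.0151 nats

Mutual information: I(X;Y) = H(X) + H(Y) - H(X,Y)

Marginals:
P(X) = (3/8, 3/16, 7/16), H(X) = 1.0434 nats
P(Y) = (1/2, 1/2), H(Y) = 0.6931 nats

Joint entropy: H(X,Y) = 1.7214 nats

I(X;Y) = 1.0434 + 0.6931 - 1.7214 = 0.0151 nats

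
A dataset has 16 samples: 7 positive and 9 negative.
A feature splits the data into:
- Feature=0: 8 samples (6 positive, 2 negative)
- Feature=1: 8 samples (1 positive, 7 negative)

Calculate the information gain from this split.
0.3113 bits

Information Gain = H(Y) - H(Y|Feature)

Before split:
P(positive) = 7/16 = 0.4375
H(Y) = 0.9887 bits

After split:
Feature=0: H = 0.8113 bits (weight = 8/16)
Feature=1: H = 0.5436 bits (weight = 8/16)
H(Y|Feature) = (8/16)×0.8113 + (8/16)×0.5436 = 0.6774 bits

Information Gain = 0.9887 - 0.6774 = 0.3113 bits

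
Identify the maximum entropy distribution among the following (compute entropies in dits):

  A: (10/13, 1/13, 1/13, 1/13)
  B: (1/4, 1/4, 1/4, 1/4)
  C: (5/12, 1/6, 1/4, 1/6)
B

For a discrete distribution over n outcomes, entropy is maximized by the uniform distribution.

Computing entropies:
H(A) = 0.3447 dits
H(B) = 0.6021 dits
H(C) = 0.5683 dits

The uniform distribution (where all probabilities equal 1/4) achieves the maximum entropy of log_10(4) = 0.6021 dits.

Distribution B has the highest entropy.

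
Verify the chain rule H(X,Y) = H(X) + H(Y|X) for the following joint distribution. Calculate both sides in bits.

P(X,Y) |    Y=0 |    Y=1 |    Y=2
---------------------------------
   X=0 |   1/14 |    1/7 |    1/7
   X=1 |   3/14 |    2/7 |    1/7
H(X,Y) = 2.4677, H(X) = 0.9403, H(Y|X) = 1.5274 (all in bits)

Chain rule: H(X,Y) = H(X) + H(Y|X)

Left side — joint entropy directly:
H(X,Y) = -Σ p(x,y) log p(x,y) = 2.4677 bits

Right side — compute H(Y|X) from the conditional distributions:
P(X) = (5/14, 9/14), so H(X) = 0.9403 bits
H(Y|X) = Σ_x P(X=x) · H(Y|X=x):
  P(Y|X=0) = (1/5, 2/5, 2/5), H(Y|X=0) = 1.5219, weight P(X=0) = 5/14
  P(Y|X=1) = (1/3, 4/9, 2/9), H(Y|X=1) = 1.5305, weight P(X=1) = 9/14
H(Y|X) = 1.5274 bits

H(X) + H(Y|X) = 0.9403 + 1.5274 = 2.4677 bits

Both sides equal 2.4677 bits. ✓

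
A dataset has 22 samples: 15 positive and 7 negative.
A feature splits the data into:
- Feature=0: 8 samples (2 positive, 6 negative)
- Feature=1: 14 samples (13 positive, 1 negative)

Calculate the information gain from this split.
0.3711 bits

Information Gain = H(Y) - H(Y|Feature)

Before split:
P(positive) = 15/22 = 0.6818
H(Y) = 0.9024 bits

After split:
Feature=0: H = 0.8113 bits (weight = 8/22)
Feature=1: H = 0.3712 bits (weight = 14/22)
H(Y|Feature) = (8/22)×0.8113 + (14/22)×0.3712 = 0.5312 bits

Information Gain = 0.9024 - 0.5312 = 0.3711 bits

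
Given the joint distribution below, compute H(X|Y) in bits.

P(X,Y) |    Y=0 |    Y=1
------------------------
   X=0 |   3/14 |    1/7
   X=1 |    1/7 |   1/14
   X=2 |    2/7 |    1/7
1.5274 bits

Using the chain rule: H(X|Y) = H(X,Y) - H(Y)

First, compute H(X,Y) = 2.4677 bits

Marginal P(Y) = (9/14, 5/14)
H(Y) = 0.9403 bits

H(X|Y) = H(X,Y) - H(Y) = 2.4677 - 0.9403 = 1.5274 bits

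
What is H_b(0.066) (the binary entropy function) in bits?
0.3508 bits

The binary entropy function is:
H(p) = -p log(p) - (1-p) log(1-p)

H(0.066) = -0.066 × log_2(0.066) - 0.934 × log_2(0.934)
H(0.066) = 0.3508 bits

Note: Binary entropy is maximized at p=0.5 (H=1 bit) and minimized at p=0 or p=1 (H=0).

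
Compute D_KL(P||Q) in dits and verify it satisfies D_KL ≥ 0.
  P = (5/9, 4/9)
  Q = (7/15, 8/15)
0.0069 dits

KL divergence satisfies the Gibbs inequality: D_KL(P||Q) ≥ 0 for all distributions P, Q.

D_KL(P||Q) = Σ p(x) log(p(x)/q(x))
Term by term:
  x=0: 5/9 × log_10[(5/9)/(7/15)] = 0.0421
  x=1: 4/9 × log_10[(4/9)/(8/15)] = -0.0352
D_KL(P||Q) = 0.0069 dits

D_KL(P||Q) = 0.0069 ≥ 0 ✓

This non-negativity is a fundamental property: relative entropy cannot be negative because it measures how different Q is from P.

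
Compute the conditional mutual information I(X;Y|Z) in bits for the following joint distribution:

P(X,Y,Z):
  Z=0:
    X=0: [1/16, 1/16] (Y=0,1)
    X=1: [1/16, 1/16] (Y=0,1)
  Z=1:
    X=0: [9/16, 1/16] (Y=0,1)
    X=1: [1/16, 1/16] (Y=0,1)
0.0694 bits

Conditional mutual information: I(X;Y|Z) = H(X|Z) + H(Y|Z) - H(X,Y|Z)

H(Z) = 0.8113
H(X,Z) = 1.5488 → H(X|Z) = 0.7375
H(Y,Z) = 1.5488 → H(Y|Z) = 0.7375
H(X,Y,Z) = 2.2169 → H(X,Y|Z) = 1.4056

I(X;Y|Z) = 0.7375 + 0.7375 - 1.4056 = 0.0694 bits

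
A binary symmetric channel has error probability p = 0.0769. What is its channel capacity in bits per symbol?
0.6088 bits

For a binary symmetric channel (BSC) with error probability p:
Capacity C = 1 - H(p) bits per symbol

where H(p) = -p log₂(p) - (1-p) log₂(1-p) is the binary entropy function.

H(0.0769) = 0.3912 bits
C = 1 - 0.3912 = 0.6088 bits per symbol

This means we can reliably transmit up to 0.6088 bits of information per channel use.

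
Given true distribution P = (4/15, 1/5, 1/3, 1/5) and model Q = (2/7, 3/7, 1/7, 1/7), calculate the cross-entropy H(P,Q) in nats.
1.5413 nats

Cross-entropy: H(P,Q) = -Σ p(x) log q(x)

Alternatively: H(P,Q) = H(P) + D_KL(P||Q)
H(P) = 1.3624 nats
D_KL(P||Q) = 0.1789 nats

H(P,Q) = 1.3624 + 0.1789 = 1.5413 nats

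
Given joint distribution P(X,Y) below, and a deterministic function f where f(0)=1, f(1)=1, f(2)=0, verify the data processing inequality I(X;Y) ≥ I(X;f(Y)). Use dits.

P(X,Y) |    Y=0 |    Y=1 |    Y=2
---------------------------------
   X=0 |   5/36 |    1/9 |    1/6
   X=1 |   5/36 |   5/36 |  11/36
I(X;Y) = 0.0036, I(X;f(Y)) = 0.0033, inequality holds: 0.0036 ≥ 0.0033

Data Processing Inequality: For any Markov chain X → Y → Z, we have I(X;Y) ≥ I(X;Z).

Here Z = f(Y) is a deterministic function of Y, forming X → Y → Z.

Original I(X;Y) = 0.0036 dits

After applying f:
P(X,Z) where Z=f(Y):
- P(X,Z=0) = P(X,Y=2)
- P(X,Z=1) = P(X,Y=0) + P(X,Y=1)

I(X;Z) = I(X;f(Y)) = 0.0033 dits

Verification: 0.0036 ≥ 0.0033 ✓

Information cannot be created by processing; the function f can only lose information about X.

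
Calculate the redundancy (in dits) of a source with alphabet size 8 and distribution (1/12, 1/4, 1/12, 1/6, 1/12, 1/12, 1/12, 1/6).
0.0435 dits

Redundancy measures how far a source is from maximum entropy:
R = H_max - H(X)

Maximum entropy for 8 symbols: H_max = log_10(8) = 0.9031 dits
Actual entropy: H(X) = 0.8596 dits
Redundancy: R = 0.9031 - 0.8596 = 0.0435 dits

This redundancy represents potential for compression: the source could be compressed by 0.0435 dits per symbol.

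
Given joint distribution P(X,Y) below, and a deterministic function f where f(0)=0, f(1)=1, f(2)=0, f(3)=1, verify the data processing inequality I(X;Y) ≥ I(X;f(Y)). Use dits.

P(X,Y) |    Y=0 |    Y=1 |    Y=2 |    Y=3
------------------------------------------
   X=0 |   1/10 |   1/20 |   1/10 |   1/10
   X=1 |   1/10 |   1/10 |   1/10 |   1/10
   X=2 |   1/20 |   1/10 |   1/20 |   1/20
I(X;Y) = 0.0111, I(X;f(Y)) = 0.0037, inequality holds: 0.0111 ≥ 0.0037

Data Processing Inequality: For any Markov chain X → Y → Z, we have I(X;Y) ≥ I(X;Z).

Here Z = f(Y) is a deterministic function of Y, forming X → Y → Z.

Original I(X;Y) = 0.0111 dits

After applying f:
P(X,Z) where Z=f(Y):
- P(X,Z=0) = P(X,Y=0) + P(X,Y=2)
- P(X,Z=1) = P(X,Y=1) + P(X,Y=3)

I(X;Z) = I(X;f(Y)) = 0.0037 dits

Verification: 0.0111 ≥ 0.0037 ✓

Information cannot be created by processing; the function f can only lose information about X.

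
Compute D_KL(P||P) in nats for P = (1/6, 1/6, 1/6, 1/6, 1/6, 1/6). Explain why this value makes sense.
0.0000 nats

KL divergence satisfies the Gibbs inequality: D_KL(P||Q) ≥ 0 for all distributions P, Q.

D_KL(P||Q) = Σ p(x) log(p(x)/q(x))
Each term is p(x) × log_e(p(x)/p(x)) = p(x) × log_e(1) = 0, so the sum is 0.
D_KL(P||Q) = 0.0000 nats

When P = Q, the KL divergence is exactly 0, as there is no 'divergence' between identical distributions.

This non-negativity is a fundamental property: relative entropy cannot be negative because it measures how different Q is from P.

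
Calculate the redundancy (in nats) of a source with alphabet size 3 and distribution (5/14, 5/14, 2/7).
0.0052 nats

Redundancy measures how far a source is from maximum entropy:
R = H_max - H(X)

Maximum entropy for 3 symbols: H_max = log_e(3) = 1.0986 nats
Actual entropy: H(X) = 1.0934 nats
Redundancy: R = 1.0986 - 1.0934 = 0.0052 nats

This redundancy represents potential for compression: the source could be compressed by 0.0052 nats per symbol.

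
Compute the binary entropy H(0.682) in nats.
0.6254 nats

The binary entropy function is:
H(p) = -p log(p) - (1-p) log(1-p)

H(0.682) = -0.682 × log_e(0.682) - 0.318 × log_e(0.318)
H(0.682) = 0.6254 nats

Note: Binary entropy is maximized at p=0.5 (H=1 bit) and minimized at p=0 or p=1 (H=0).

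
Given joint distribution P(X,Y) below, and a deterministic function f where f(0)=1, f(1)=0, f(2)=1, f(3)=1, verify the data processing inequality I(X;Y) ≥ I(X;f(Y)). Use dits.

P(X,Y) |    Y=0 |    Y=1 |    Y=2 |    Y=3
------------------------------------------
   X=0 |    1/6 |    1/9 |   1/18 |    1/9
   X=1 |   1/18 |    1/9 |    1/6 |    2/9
I(X;Y) = 0.0308, I(X;f(Y)) = 0.0008, inequality holds: 0.0308 ≥ 0.0008

Data Processing Inequality: For any Markov chain X → Y → Z, we have I(X;Y) ≥ I(X;Z).

Here Z = f(Y) is a deterministic function of Y, forming X → Y → Z.

Original I(X;Y) = 0.0308 dits

After applying f:
P(X,Z) where Z=f(Y):
- P(X,Z=0) = P(X,Y=1)
- P(X,Z=1) = P(X,Y=0) + P(X,Y=2) + P(X,Y=3)

I(X;Z) = I(X;f(Y)) = 0.0008 dits

Verification: 0.0308 ≥ 0.0008 ✓

Information cannot be created by processing; the function f can only lose information about X.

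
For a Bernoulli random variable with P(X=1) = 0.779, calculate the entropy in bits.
0.7620 bits

The binary entropy function is:
H(p) = -p log(p) - (1-p) log(1-p)

H(0.779) = -0.779 × log_2(0.779) - 0.221 × log_2(0.221)
H(0.779) = 0.7620 bits

Note: Binary entropy is maximized at p=0.5 (H=1 bit) and minimized at p=0 or p=1 (H=0).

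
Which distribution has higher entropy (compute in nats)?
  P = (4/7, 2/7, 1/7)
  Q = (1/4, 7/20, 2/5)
Q

Computing entropies in nats:
H(P) = 0.9557
H(Q) = 1.0805

Distribution Q has higher entropy.

Intuition: The distribution closer to uniform (more spread out) has higher entropy.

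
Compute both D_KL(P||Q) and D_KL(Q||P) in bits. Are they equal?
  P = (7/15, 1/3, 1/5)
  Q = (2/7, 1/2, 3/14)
D_KL(P||Q) = 0.1154, D_KL(Q||P) = 0.1116

KL divergence is not symmetric: D_KL(P||Q) ≠ D_KL(Q||P) in general.

D_KL(P||Q) = 0.1154 bits
D_KL(Q||P) = 0.1116 bits

No, they are not equal!

This asymmetry is why KL divergence is not a true distance metric.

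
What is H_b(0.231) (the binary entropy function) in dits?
0.2347 dits

The binary entropy function is:
H(p) = -p log(p) - (1-p) log(1-p)

H(0.231) = -0.231 × log_10(0.231) - 0.769 × log_10(0.769)
H(0.231) = 0.2347 dits

Note: Binary entropy is maximized at p=0.5 (H=1 bit) and minimized at p=0 or p=1 (H=0).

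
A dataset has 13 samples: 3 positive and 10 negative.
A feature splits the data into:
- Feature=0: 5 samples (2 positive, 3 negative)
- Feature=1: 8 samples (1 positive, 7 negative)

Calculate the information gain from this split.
0.0714 bits

Information Gain = H(Y) - H(Y|Feature)

Before split:
P(positive) = 3/13 = 0.2308
H(Y) = 0.7793 bits

After split:
Feature=0: H = 0.9710 bits (weight = 5/13)
Feature=1: H = 0.5436 bits (weight = 8/13)
H(Y|Feature) = (5/13)×0.9710 + (8/13)×0.5436 = 0.7079 bits

Information Gain = 0.7793 - 0.7079 = 0.0714 bits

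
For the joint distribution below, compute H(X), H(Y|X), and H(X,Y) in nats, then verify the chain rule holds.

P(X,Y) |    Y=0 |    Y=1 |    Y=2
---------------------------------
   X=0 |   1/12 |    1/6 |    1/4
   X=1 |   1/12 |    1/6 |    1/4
H(X,Y) = 1.7046, H(X) = 0.6931, H(Y|X) = 1.0114 (all in nats)

Chain rule: H(X,Y) = H(X) + H(Y|X)

Left side — joint entropy directly:
H(X,Y) = -Σ p(x,y) log p(x,y) = 1.7046 nats

Right side — compute H(Y|X) from the conditional distributions:
P(X) = (1/2, 1/2), so H(X) = 0.6931 nats
H(Y|X) = Σ_x P(X=x) · H(Y|X=x):
  P(Y|X=0) = (1/6, 1/3, 1/2), H(Y|X=0) = 1.0114, weight P(X=0) = 1/2
  P(Y|X=1) = (1/6, 1/3, 1/2), H(Y|X=1) = 1.0114, weight P(X=1) = 1/2
H(Y|X) = 1.0114 nats

H(X) + H(Y|X) = 0.6931 + 1.0114 = 1.7046 nats

Both sides equal 1.7046 nats. ✓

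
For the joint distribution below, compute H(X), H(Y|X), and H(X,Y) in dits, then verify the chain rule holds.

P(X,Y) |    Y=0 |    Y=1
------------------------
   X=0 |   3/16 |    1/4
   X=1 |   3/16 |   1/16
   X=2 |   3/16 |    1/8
H(X,Y) = 0.7476, H(X) = 0.4654, H(Y|X) = 0.2821 (all in dits)

Chain rule: H(X,Y) = H(X) + H(Y|X)

Left side — joint entropy directly:
H(X,Y) = -Σ p(x,y) log p(x,y) = 0.7476 dits

Right side — compute H(Y|X) from the conditional distributions:
P(X) = (7/16, 1/4, 5/16), so H(X) = 0.4654 dits
H(Y|X) = Σ_x P(X=x) · H(Y|X=x):
  P(Y|X=0) = (3/7, 4/7), H(Y|X=0) = 0.2966, weight P(X=0) = 7/16
  P(Y|X=1) = (3/4, 1/4), H(Y|X=1) = 0.2442, weight P(X=1) = 1/4
  P(Y|X=2) = (3/5, 2/5), H(Y|X=2) = 0.2923, weight P(X=2) = 5/16
H(Y|X) = 0.2821 dits

H(X) + H(Y|X) = 0.4654 + 0.2821 = 0.7476 dits

Both sides equal 0.7476 dits. ✓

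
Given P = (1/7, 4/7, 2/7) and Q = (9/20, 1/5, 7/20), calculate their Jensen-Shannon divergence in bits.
0.1299 bits

Jensen-Shannon divergence is:
JSD(P||Q) = 0.5 × D_KL(P||M) + 0.5 × D_KL(Q||M)
where M = 0.5 × (P + Q) is the mixture distribution.

M = 0.5 × (1/7, 4/7, 2/7) + 0.5 × (9/20, 1/5, 7/20) = (0.296429, 0.385714, 0.317857)

D_KL(P||M) = 0.1296 bits
D_KL(Q||M) = 0.1301 bits

JSD(P||Q) = 0.5 × 0.1296 + 0.5 × 0.1301 = 0.1299 bits

Unlike KL divergence, JSD is symmetric and bounded: 0 ≤ JSD ≤ log(2).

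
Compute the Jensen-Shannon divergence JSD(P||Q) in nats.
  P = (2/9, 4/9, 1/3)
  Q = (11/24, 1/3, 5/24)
0.0322 nats

Jensen-Shannon divergence is:
JSD(P||Q) = 0.5 × D_KL(P||M) + 0.5 × D_KL(Q||M)
where M = 0.5 × (P + Q) is the mixture distribution.

M = 0.5 × (2/9, 4/9, 1/3) + 0.5 × (11/24, 1/3, 5/24) = (0.340278, 7/18, 0.270833)

D_KL(P||M) = 0.0339 nats
D_KL(Q||M) = 0.0305 nats

JSD(P||Q) = 0.5 × 0.0339 + 0.5 × 0.0305 = 0.0322 nats

Unlike KL divergence, JSD is symmetric and bounded: 0 ≤ JSD ≤ log(2).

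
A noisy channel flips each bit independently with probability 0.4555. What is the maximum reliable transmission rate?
0.0057 bits

For a binary symmetric channel (BSC) with error probability p:
Capacity C = 1 - H(p) bits per symbol

where H(p) = -p log₂(p) - (1-p) log₂(1-p) is the binary entropy function.

H(0.4555) = 0.9943 bits
C = 1 - 0.9943 = 0.0057 bits per symbol

This means we can reliably transmit up to 0.0057 bits of information per channel use.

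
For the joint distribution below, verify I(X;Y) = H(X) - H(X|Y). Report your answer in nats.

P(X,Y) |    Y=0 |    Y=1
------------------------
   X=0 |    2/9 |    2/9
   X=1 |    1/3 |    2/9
I(X;Y) = 0.0050 nats

Mutual information has multiple equivalent forms:
- I(X;Y) = H(X) - H(X|Y)
- I(X;Y) = H(Y) - H(Y|X)
- I(X;Y) = H(X) + H(Y) - H(X,Y)

Computing all quantities:
H(X) = 0.6870, H(Y) = 0.6870, H(X,Y) = 1.3689
H(X|Y) = 0.6820, H(Y|X) = 0.6820

Verification:
H(X) - H(X|Y) = 0.6870 - 0.6820 = 0.0050
H(Y) - H(Y|X) = 0.6870 - 0.6820 = 0.0050
H(X) + H(Y) - H(X,Y) = 0.6870 + 0.6870 - 1.3689 = 0.0050

All forms give I(X;Y) = 0.0050 nats. ✓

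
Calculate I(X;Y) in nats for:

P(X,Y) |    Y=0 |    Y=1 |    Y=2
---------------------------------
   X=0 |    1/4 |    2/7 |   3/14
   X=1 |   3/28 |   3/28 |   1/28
0.0114 nats

Mutual information: I(X;Y) = H(X) + H(Y) - H(X,Y)

Marginals:
P(X) = (3/4, 1/4), H(X) = 0.5623 nats
P(Y) = (5/14, 11/28, 1/4), H(Y) = 1.0813 nats

Joint entropy: H(X,Y) = 1.6322 nats

I(X;Y) = 0.5623 + 1.0813 - 1.6322 = 0.0114 nats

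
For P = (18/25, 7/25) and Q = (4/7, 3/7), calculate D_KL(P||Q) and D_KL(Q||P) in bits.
D_KL(P||Q) = 0.0681, D_KL(Q||P) = 0.0727

KL divergence is not symmetric: D_KL(P||Q) ≠ D_KL(Q||P) in general.

D_KL(P||Q) = 0.0681 bits
D_KL(Q||P) = 0.0727 bits

No, they are not equal!

This asymmetry is why KL divergence is not a true distance metric.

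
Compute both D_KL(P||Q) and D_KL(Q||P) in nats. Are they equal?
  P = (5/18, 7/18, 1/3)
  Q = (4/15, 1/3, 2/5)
D_KL(P||Q) = 0.0105, D_KL(Q||P) = 0.0107

KL divergence is not symmetric: D_KL(P||Q) ≠ D_KL(Q||P) in general.

D_KL(P||Q) = 0.0105 nats
D_KL(Q||P) = 0.0107 nats

No, they are not equal!

This asymmetry is why KL divergence is not a true distance metric.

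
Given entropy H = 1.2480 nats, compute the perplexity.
3.4834

Perplexity is e^H (or exp(H) for natural log).

H = 1.2480 nats
Perplexity = e^1.2480 = 3.4834

Interpretation: The model's uncertainty is equivalent to choosing uniformly among 3.5 options.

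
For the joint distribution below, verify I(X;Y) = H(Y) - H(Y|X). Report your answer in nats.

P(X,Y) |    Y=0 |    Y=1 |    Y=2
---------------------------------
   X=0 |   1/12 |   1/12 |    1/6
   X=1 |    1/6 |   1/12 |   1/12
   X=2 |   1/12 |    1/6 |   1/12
I(X;Y) = 0.0589 nats

Mutual information has multiple equivalent forms:
- I(X;Y) = H(X) - H(X|Y)
- I(X;Y) = H(Y) - H(Y|X)
- I(X;Y) = H(X) + H(Y) - H(X,Y)

Computing all quantities:
H(X) = 1.0986, H(Y) = 1.0986, H(X,Y) = 2.1383
H(X|Y) = 1.0397, H(Y|X) = 1.0397

Verification:
H(X) - H(X|Y) = 1.0986 - 1.0397 = 0.0589
H(Y) - H(Y|X) = 1.0986 - 1.0397 = 0.0589
H(X) + H(Y) - H(X,Y) = 1.0986 + 1.0986 - 2.1383 = 0.0589

All forms give I(X;Y) = 0.0589 nats. ✓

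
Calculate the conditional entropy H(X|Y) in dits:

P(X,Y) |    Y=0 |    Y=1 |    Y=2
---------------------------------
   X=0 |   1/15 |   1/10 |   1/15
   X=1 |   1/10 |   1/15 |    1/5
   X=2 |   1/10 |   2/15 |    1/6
0.4541 dits

Using the chain rule: H(X|Y) = H(X,Y) - H(Y)

First, compute H(X,Y) = 0.9214 dits

Marginal P(Y) = (4/15, 3/10, 13/30)
H(Y) = 0.4673 dits

H(X|Y) = H(X,Y) - H(Y) = 0.9214 - 0.4673 = 0.4541 dits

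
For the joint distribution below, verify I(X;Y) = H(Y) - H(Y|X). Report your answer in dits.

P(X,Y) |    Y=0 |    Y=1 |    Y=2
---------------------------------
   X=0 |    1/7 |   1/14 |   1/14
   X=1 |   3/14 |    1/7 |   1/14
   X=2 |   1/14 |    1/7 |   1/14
I(X;Y) = 0.0145 dits

Mutual information has multiple equivalent forms:
- I(X;Y) = H(X) - H(X|Y)
- I(X;Y) = H(Y) - H(Y|X)
- I(X;Y) = H(X) + H(Y) - H(X,Y)

Computing all quantities:
H(X) = 0.4686, H(Y) = 0.4608, H(X,Y) = 0.9149
H(X|Y) = 0.4541, H(Y|X) = 0.4463

Verification:
H(X) - H(X|Y) = 0.4686 - 0.4541 = 0.0145
H(Y) - H(Y|X) = 0.4608 - 0.4463 = 0.0145
H(X) + H(Y) - H(X,Y) = 0.4686 + 0.4608 - 0.9149 = 0.0145

All forms give I(X;Y) = 0.0145 dits. ✓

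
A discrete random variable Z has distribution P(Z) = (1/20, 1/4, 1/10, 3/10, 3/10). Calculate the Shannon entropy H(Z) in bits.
2.0905 bits

Shannon entropy is H(X) = -Σ p(x) log p(x).

For P = (1/20, 1/4, 1/10, 3/10, 3/10):
H = -1/20 × log_2(1/20) -1/4 × log_2(1/4) -1/10 × log_2(1/10) -3/10 × log_2(3/10) -3/10 × log_2(3/10)
H = 2.0905 bits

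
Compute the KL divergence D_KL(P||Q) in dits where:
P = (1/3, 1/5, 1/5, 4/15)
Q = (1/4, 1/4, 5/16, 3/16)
0.0243 dits

KL divergence: D_KL(P||Q) = Σ p(x) log(p(x)/q(x))

Computing term by term:
  x=0: 1/3 × log_10[(1/3)/(1/4)] = 1/3 × 0.1249 = 0.0416
  x=1: 1/5 × log_10[(1/5)/(1/4)] = 1/5 × -0.0969 = -0.0194
  x=2: 1/5 × log_10[(1/5)/(5/16)] = 1/5 × -0.1938 = -0.0388
  x=3: 4/15 × log_10[(4/15)/(3/16)] = 4/15 × 0.1530 = 0.0408

D_KL(P||Q) = 0.0243 dits

Note: KL divergence is always non-negative and equals 0 iff P = Q.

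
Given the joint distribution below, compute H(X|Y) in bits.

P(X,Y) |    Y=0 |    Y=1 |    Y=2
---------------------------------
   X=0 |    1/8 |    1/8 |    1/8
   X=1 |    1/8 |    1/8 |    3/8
0.9056 bits

Using the chain rule: H(X|Y) = H(X,Y) - H(Y)

First, compute H(X,Y) = 2.4056 bits

Marginal P(Y) = (1/4, 1/4, 1/2)
H(Y) = 1.5000 bits

H(X|Y) = H(X,Y) - H(Y) = 2.4056 - 1.5000 = 0.9056 bits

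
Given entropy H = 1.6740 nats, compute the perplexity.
5.3335

Perplexity is e^H (or exp(H) for natural log).

H = 1.6740 nats
Perplexity = e^1.6740 = 5.3335

Interpretation: The model's uncertainty is equivalent to choosing uniformly among 5.3 options.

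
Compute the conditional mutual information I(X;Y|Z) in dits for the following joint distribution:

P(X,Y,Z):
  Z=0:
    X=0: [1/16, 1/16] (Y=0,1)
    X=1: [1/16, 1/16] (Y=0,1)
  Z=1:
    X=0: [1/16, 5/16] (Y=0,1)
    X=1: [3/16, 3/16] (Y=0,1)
0.0211 dits

Conditional mutual information: I(X;Y|Z) = H(X|Z) + H(Y|Z) - H(X,Y|Z)

H(Z) = 0.2442
H(X,Z) = 0.5452 → H(X|Z) = 0.3010
H(Y,Z) = 0.5268 → H(Y|Z) = 0.2826
H(X,Y,Z) = 0.8068 → H(X,Y|Z) = 0.5626

I(X;Y|Z) = 0.3010 + 0.2826 - 0.5626 = 0.0211 dits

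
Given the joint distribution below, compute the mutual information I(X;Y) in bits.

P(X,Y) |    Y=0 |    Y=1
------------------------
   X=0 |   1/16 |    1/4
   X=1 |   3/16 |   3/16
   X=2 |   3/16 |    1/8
0.0847 bits

Mutual information: I(X;Y) = H(X) + H(Y) - H(X,Y)

Marginals:
P(X) = (5/16, 3/8, 5/16), H(X) = 1.5794 bits
P(Y) = (7/16, 9/16), H(Y) = 0.9887 bits

Joint entropy: H(X,Y) = 2.4835 bits

I(X;Y) = 1.5794 + 0.9887 - 2.4835 = 0.0847 bits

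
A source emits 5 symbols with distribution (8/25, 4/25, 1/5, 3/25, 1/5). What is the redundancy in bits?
0.0770 bits

Redundancy measures how far a source is from maximum entropy:
R = H_max - H(X)

Maximum entropy for 5 symbols: H_max = log_2(5) = 2.3219 bits
Actual entropy: H(X) = 2.2449 bits
Redundancy: R = 2.3219 - 2.2449 = 0.0770 bits

This redundancy represents potential for compression: the source could be compressed by 0.0770 bits per symbol.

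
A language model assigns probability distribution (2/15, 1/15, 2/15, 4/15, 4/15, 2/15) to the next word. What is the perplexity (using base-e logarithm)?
5.4273

Perplexity is e^H (or exp(H) for natural log).

First, H = -Σ p log p = 1.6914 nats
Perplexity = e^1.6914 = 5.4273

Interpretation: The model's uncertainty is equivalent to choosing uniformly among 5.4 options.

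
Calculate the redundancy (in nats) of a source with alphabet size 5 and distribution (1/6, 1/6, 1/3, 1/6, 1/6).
0.0487 nats

Redundancy measures how far a source is from maximum entropy:
R = H_max - H(X)

Maximum entropy for 5 symbols: H_max = log_e(5) = 1.6094 nats
Actual entropy: H(X) = 1.5607 nats
Redundancy: R = 1.6094 - 1.5607 = 0.0487 nats

This redundancy represents potential for compression: the source could be compressed by 0.0487 nats per symbol.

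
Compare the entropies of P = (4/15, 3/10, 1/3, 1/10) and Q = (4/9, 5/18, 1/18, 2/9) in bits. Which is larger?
P

Computing entropies in bits:
H(P) = 1.8901
H(Q) = 1.7472

Distribution P has higher entropy.

Intuition: The distribution closer to uniform (more spread out) has higher entropy.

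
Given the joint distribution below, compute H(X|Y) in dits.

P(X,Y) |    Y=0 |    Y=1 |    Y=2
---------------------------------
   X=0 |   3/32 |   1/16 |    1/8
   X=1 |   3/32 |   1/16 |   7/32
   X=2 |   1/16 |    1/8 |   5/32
0.4631 dits

Using the chain rule: H(X|Y) = H(X,Y) - H(Y)

First, compute H(X,Y) = 0.9147 dits

Marginal P(Y) = (1/4, 1/4, 1/2)
H(Y) = 0.4515 dits

H(X|Y) = H(X,Y) - H(Y) = 0.9147 - 0.4515 = 0.4631 dits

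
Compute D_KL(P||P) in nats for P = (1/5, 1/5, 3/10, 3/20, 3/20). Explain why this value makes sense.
0.0000 nats

KL divergence satisfies the Gibbs inequality: D_KL(P||Q) ≥ 0 for all distributions P, Q.

D_KL(P||Q) = Σ p(x) log(p(x)/q(x))
Each term is p(x) × log_e(p(x)/p(x)) = p(x) × log_e(1) = 0, so the sum is 0.
D_KL(P||Q) = 0.0000 nats

When P = Q, the KL divergence is exactly 0, as there is no 'divergence' between identical distributions.

This non-negativity is a fundamental property: relative entropy cannot be negative because it measures how different Q is from P.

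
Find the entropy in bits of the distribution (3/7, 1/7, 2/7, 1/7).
1.8424 bits

Shannon entropy is H(X) = -Σ p(x) log p(x).

For P = (3/7, 1/7, 2/7, 1/7):
H = -3/7 × log_2(3/7) -1/7 × log_2(1/7) -2/7 × log_2(2/7) -1/7 × log_2(1/7)
H = 1.8424 bits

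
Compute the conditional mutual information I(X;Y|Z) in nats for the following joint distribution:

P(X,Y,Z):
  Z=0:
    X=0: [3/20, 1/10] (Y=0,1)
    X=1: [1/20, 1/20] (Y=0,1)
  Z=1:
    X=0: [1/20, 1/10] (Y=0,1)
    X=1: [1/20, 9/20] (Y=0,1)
0.0225 nats

Conditional mutual information: I(X;Y|Z) = H(X|Z) + H(Y|Z) - H(X,Y|Z)

H(Z) = 0.6474
H(X,Z) = 1.2080 → H(X|Z) = 0.5605
H(Y,Z) = 1.1655 → H(Y|Z) = 0.5181
H(X,Y,Z) = 1.7036 → H(X,Y|Z) = 1.0561

I(X;Y|Z) = 0.5605 + 0.5181 - 1.0561 = 0.0225 nats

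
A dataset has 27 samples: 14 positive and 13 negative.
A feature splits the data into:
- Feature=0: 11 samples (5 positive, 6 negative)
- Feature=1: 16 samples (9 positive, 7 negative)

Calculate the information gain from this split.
0.0081 bits

Information Gain = H(Y) - H(Y|Feature)

Before split:
P(positive) = 14/27 = 0.5185
H(Y) = 0.9990 bits

After split:
Feature=0: H = 0.9940 bits (weight = 11/27)
Feature=1: H = 0.9887 bits (weight = 16/27)
H(Y|Feature) = (11/27)×0.9940 + (16/27)×0.9887 = 0.9909 bits

Information Gain = 0.9990 - 0.9909 = 0.0081 bits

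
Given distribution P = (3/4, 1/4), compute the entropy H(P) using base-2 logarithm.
0.8113 bits

Shannon entropy is H(X) = -Σ p(x) log p(x).

For P = (3/4, 1/4):
H = -3/4 × log_2(3/4) -1/4 × log_2(1/4)
H = 0.8113 bits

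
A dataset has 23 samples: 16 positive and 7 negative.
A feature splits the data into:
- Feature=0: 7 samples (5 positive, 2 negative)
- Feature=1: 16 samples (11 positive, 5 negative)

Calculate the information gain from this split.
0.0005 bits

Information Gain = H(Y) - H(Y|Feature)

Before split:
P(positive) = 16/23 = 0.6957
H(Y) = 0.8865 bits

After split:
Feature=0: H = 0.8631 bits (weight = 7/23)
Feature=1: H = 0.8960 bits (weight = 16/23)
H(Y|Feature) = (7/23)×0.8631 + (16/23)×0.8960 = 0.8860 bits

Information Gain = 0.8865 - 0.8860 = 0.0005 bits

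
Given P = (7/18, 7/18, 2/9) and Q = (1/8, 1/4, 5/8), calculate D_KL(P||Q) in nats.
0.3834 nats

KL divergence: D_KL(P||Q) = Σ p(x) log(p(x)/q(x))

Computing term by term:
  x=0: 7/18 × log_e[(7/18)/(1/8)] = 7/18 × 1.1350 = 0.4414
  x=1: 7/18 × log_e[(7/18)/(1/4)] = 7/18 × 0.4418 = 0.1718
  x=2: 2/9 × log_e[(2/9)/(5/8)] = 2/9 × -1.0341 = -0.2298

D_KL(P||Q) = 0.3834 nats

Note: KL divergence is always non-negative and equals 0 iff P = Q.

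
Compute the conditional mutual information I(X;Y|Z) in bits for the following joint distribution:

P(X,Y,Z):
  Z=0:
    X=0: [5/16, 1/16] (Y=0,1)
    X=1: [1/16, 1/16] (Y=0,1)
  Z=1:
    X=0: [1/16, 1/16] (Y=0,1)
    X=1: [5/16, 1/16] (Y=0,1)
0.0738 bits

Conditional mutual information: I(X;Y|Z) = H(X|Z) + H(Y|Z) - H(X,Y|Z)

H(Z) = 1.0000
H(X,Z) = 1.8113 → H(X|Z) = 0.8113
H(Y,Z) = 1.8113 → H(Y|Z) = 0.8113
H(X,Y,Z) = 2.5488 → H(X,Y|Z) = 1.5488

I(X;Y|Z) = 0.8113 + 0.8113 - 1.5488 = 0.0738 bits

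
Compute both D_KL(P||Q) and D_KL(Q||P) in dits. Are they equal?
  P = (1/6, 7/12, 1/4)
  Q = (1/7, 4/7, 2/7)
D_KL(P||Q) = 0.0019, D_KL(Q||P) = 0.0019

KL divergence is not symmetric: D_KL(P||Q) ≠ D_KL(Q||P) in general.

D_KL(P||Q) = 0.0019 dits
D_KL(Q||P) = 0.0019 dits

In this case they happen to be equal (to 4 decimal places).

This asymmetry is why KL divergence is not a true distance metric.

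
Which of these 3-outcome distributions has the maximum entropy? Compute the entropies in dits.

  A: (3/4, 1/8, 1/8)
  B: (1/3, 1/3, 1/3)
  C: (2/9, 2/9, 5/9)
B

For a discrete distribution over n outcomes, entropy is maximized by the uniform distribution.

Computing entropies:
H(A) = 0.3195 dits
H(B) = 0.4771 dits
H(C) = 0.4321 dits

The uniform distribution (where all probabilities equal 1/3) achieves the maximum entropy of log_10(3) = 0.4771 dits.

Distribution B has the highest entropy.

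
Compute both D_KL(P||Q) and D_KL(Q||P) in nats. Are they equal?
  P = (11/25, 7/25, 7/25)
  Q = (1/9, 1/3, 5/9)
D_KL(P||Q) = 0.3649, D_KL(Q||P) = 0.2859

KL divergence is not symmetric: D_KL(P||Q) ≠ D_KL(Q||P) in general.

D_KL(P||Q) = 0.3649 nats
D_KL(Q||P) = 0.2859 nats

No, they are not equal!

This asymmetry is why KL divergence is not a true distance metric.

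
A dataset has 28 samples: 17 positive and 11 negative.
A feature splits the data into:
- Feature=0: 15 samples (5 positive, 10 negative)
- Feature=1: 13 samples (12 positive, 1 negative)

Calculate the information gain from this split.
0.2930 bits

Information Gain = H(Y) - H(Y|Feature)

Before split:
P(positive) = 17/28 = 0.6071
H(Y) = 0.9666 bits

After split:
Feature=0: H = 0.9183 bits (weight = 15/28)
Feature=1: H = 0.3912 bits (weight = 13/28)
H(Y|Feature) = (15/28)×0.9183 + (13/28)×0.3912 = 0.6736 bits

Information Gain = 0.9666 - 0.6736 = 0.2930 bits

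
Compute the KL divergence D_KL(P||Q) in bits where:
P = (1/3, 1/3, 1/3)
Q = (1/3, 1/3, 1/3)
0.0000 bits

KL divergence: D_KL(P||Q) = Σ p(x) log(p(x)/q(x))

Computing term by term:
  x=0: 1/3 × log_2[(1/3)/(1/3)] = 1/3 × 0.0000 = 0.0000
  x=1: 1/3 × log_2[(1/3)/(1/3)] = 1/3 × 0.0000 = 0.0000
  x=2: 1/3 × log_2[(1/3)/(1/3)] = 1/3 × 0.0000 = 0.0000

D_KL(P||Q) = 0.0000 bits

Note: KL divergence is always non-negative and equals 0 iff P = Q.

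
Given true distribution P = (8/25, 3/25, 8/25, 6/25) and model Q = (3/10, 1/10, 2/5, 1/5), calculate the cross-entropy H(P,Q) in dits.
0.5824 dits

Cross-entropy: H(P,Q) = -Σ p(x) log q(x)

Alternatively: H(P,Q) = H(P) + D_KL(P||Q)
H(P) = 0.5760 dits
D_KL(P||Q) = 0.0065 dits

H(P,Q) = 0.5760 + 0.0065 = 0.5824 dits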